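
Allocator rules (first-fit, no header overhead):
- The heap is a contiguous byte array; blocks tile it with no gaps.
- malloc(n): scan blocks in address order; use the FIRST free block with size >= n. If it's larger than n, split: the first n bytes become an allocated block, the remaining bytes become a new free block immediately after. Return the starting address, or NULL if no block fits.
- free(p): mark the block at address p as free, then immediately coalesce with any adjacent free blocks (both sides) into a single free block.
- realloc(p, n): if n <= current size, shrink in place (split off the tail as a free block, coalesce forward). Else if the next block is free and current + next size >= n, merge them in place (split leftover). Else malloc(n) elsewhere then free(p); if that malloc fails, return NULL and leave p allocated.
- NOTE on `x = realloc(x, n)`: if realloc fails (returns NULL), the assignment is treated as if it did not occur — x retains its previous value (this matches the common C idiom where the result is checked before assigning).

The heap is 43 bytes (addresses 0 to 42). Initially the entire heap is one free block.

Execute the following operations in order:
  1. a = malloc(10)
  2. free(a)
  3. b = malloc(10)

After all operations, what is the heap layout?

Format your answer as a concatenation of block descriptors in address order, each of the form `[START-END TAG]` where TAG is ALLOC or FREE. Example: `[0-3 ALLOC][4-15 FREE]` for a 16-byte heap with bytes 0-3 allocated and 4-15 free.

Op 1: a = malloc(10) -> a = 0; heap: [0-9 ALLOC][10-42 FREE]
Op 2: free(a) -> (freed a); heap: [0-42 FREE]
Op 3: b = malloc(10) -> b = 0; heap: [0-9 ALLOC][10-42 FREE]

Answer: [0-9 ALLOC][10-42 FREE]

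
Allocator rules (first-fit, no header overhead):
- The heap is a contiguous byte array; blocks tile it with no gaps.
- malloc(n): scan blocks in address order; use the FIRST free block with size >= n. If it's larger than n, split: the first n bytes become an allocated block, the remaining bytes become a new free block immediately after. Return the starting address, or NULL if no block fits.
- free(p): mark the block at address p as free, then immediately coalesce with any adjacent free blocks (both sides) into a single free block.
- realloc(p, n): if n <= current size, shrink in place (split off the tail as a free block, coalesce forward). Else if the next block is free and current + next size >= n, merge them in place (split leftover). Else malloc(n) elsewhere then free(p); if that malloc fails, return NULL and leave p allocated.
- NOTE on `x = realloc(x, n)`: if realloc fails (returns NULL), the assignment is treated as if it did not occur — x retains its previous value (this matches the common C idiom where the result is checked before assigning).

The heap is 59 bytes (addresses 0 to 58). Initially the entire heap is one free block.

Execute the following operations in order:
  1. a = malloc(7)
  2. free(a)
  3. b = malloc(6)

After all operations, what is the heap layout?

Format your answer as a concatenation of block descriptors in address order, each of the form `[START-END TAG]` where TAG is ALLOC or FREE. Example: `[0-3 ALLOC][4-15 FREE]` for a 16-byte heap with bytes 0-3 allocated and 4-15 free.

Answer: [0-5 ALLOC][6-58 FREE]

Derivation:
Op 1: a = malloc(7) -> a = 0; heap: [0-6 ALLOC][7-58 FREE]
Op 2: free(a) -> (freed a); heap: [0-58 FREE]
Op 3: b = malloc(6) -> b = 0; heap: [0-5 ALLOC][6-58 FREE]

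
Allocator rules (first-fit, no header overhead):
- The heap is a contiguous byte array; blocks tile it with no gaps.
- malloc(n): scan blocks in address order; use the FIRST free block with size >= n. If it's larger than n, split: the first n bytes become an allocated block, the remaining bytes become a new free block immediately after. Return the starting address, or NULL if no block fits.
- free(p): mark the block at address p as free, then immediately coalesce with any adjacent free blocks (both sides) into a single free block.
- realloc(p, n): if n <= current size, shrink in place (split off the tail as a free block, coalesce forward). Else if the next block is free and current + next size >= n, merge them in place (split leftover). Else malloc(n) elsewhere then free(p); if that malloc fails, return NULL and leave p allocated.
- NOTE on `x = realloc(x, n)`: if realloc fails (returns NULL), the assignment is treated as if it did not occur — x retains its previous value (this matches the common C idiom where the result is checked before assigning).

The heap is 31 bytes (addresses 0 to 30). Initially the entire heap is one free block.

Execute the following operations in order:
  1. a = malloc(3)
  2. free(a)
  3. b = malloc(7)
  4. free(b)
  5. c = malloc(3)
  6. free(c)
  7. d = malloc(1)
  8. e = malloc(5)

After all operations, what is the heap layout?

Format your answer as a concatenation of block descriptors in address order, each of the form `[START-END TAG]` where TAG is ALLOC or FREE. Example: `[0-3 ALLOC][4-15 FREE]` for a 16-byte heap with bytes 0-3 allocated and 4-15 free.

Op 1: a = malloc(3) -> a = 0; heap: [0-2 ALLOC][3-30 FREE]
Op 2: free(a) -> (freed a); heap: [0-30 FREE]
Op 3: b = malloc(7) -> b = 0; heap: [0-6 ALLOC][7-30 FREE]
Op 4: free(b) -> (freed b); heap: [0-30 FREE]
Op 5: c = malloc(3) -> c = 0; heap: [0-2 ALLOC][3-30 FREE]
Op 6: free(c) -> (freed c); heap: [0-30 FREE]
Op 7: d = malloc(1) -> d = 0; heap: [0-0 ALLOC][1-30 FREE]
Op 8: e = malloc(5) -> e = 1; heap: [0-0 ALLOC][1-5 ALLOC][6-30 FREE]

Answer: [0-0 ALLOC][1-5 ALLOC][6-30 FREE]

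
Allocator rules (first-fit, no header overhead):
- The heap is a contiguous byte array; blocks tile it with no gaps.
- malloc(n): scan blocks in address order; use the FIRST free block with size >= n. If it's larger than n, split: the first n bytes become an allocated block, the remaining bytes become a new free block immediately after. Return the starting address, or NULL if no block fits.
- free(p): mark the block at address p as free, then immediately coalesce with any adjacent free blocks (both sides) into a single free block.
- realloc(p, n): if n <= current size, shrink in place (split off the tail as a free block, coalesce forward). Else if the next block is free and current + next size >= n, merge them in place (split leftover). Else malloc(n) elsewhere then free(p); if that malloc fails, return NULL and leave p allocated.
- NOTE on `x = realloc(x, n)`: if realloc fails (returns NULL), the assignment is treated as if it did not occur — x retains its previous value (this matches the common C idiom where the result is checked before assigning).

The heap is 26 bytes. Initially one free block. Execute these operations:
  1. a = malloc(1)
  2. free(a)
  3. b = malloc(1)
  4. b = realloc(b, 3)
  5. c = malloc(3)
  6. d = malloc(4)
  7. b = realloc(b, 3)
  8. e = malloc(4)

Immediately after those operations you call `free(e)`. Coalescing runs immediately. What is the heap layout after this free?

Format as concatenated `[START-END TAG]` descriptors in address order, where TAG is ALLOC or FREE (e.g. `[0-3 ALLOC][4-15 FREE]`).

Answer: [0-2 ALLOC][3-5 ALLOC][6-9 ALLOC][10-25 FREE]

Derivation:
Op 1: a = malloc(1) -> a = 0; heap: [0-0 ALLOC][1-25 FREE]
Op 2: free(a) -> (freed a); heap: [0-25 FREE]
Op 3: b = malloc(1) -> b = 0; heap: [0-0 ALLOC][1-25 FREE]
Op 4: b = realloc(b, 3) -> b = 0; heap: [0-2 ALLOC][3-25 FREE]
Op 5: c = malloc(3) -> c = 3; heap: [0-2 ALLOC][3-5 ALLOC][6-25 FREE]
Op 6: d = malloc(4) -> d = 6; heap: [0-2 ALLOC][3-5 ALLOC][6-9 ALLOC][10-25 FREE]
Op 7: b = realloc(b, 3) -> b = 0; heap: [0-2 ALLOC][3-5 ALLOC][6-9 ALLOC][10-25 FREE]
Op 8: e = malloc(4) -> e = 10; heap: [0-2 ALLOC][3-5 ALLOC][6-9 ALLOC][10-13 ALLOC][14-25 FREE]
free(e): e = 10 -> block [10-13 ALLOC]; mark free, coalesce with adjacent free neighbors -> [0-2 ALLOC][3-5 ALLOC][6-9 ALLOC][10-25 FREE]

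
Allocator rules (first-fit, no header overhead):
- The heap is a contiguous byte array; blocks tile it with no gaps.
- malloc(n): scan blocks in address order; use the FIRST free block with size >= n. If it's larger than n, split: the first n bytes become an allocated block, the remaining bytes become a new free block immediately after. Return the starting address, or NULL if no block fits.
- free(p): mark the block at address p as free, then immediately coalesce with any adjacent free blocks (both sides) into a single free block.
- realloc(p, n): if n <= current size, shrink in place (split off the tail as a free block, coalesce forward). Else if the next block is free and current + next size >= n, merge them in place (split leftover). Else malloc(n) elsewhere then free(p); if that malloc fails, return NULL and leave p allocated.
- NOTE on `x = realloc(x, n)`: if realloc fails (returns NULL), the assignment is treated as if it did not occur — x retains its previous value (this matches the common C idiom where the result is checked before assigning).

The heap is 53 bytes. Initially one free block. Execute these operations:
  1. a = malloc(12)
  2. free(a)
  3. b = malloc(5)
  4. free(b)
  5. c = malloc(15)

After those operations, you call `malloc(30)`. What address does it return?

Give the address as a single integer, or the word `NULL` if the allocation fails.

Op 1: a = malloc(12) -> a = 0; heap: [0-11 ALLOC][12-52 FREE]
Op 2: free(a) -> (freed a); heap: [0-52 FREE]
Op 3: b = malloc(5) -> b = 0; heap: [0-4 ALLOC][5-52 FREE]
Op 4: free(b) -> (freed b); heap: [0-52 FREE]
Op 5: c = malloc(15) -> c = 0; heap: [0-14 ALLOC][15-52 FREE]
malloc(30): first-fit scan over [0-14 ALLOC][15-52 FREE] -> 15

Answer: 15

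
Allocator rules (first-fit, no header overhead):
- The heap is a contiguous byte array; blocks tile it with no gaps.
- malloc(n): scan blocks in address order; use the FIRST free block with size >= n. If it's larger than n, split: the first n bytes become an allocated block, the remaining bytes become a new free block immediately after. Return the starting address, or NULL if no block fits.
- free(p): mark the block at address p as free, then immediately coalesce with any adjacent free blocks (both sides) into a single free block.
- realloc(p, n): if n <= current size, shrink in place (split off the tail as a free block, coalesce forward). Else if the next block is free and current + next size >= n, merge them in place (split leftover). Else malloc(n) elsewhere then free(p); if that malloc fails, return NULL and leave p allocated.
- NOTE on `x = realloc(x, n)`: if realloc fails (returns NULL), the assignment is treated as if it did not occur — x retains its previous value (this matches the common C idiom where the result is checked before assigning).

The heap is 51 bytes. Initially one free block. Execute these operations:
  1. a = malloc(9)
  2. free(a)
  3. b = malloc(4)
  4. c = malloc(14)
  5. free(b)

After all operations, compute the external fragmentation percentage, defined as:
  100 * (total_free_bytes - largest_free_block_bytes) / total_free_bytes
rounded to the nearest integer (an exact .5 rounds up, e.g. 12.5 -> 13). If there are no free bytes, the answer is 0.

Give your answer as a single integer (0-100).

Answer: 11

Derivation:
Op 1: a = malloc(9) -> a = 0; heap: [0-8 ALLOC][9-50 FREE]
Op 2: free(a) -> (freed a); heap: [0-50 FREE]
Op 3: b = malloc(4) -> b = 0; heap: [0-3 ALLOC][4-50 FREE]
Op 4: c = malloc(14) -> c = 4; heap: [0-3 ALLOC][4-17 ALLOC][18-50 FREE]
Op 5: free(b) -> (freed b); heap: [0-3 FREE][4-17 ALLOC][18-50 FREE]
Free blocks: [4 33] total_free=37 largest=33 -> 100*(37-33)/37 = 400/37 ≈ 10.811 -> rounds to 11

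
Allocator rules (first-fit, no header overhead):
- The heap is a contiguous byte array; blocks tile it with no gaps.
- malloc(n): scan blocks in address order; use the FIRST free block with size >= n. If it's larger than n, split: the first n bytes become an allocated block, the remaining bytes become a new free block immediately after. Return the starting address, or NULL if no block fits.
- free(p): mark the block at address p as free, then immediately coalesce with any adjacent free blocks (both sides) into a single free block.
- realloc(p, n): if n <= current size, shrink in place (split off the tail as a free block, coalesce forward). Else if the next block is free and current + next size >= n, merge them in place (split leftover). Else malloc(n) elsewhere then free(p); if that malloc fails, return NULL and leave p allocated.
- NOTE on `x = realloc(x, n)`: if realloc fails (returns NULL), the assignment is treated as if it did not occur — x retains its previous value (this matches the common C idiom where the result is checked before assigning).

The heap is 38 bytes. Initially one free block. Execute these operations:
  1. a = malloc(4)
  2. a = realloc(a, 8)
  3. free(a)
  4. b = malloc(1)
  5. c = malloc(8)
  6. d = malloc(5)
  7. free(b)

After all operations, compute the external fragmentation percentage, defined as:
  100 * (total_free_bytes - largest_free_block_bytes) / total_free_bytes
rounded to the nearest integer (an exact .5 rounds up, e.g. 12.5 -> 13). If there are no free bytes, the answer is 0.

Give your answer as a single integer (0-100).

Op 1: a = malloc(4) -> a = 0; heap: [0-3 ALLOC][4-37 FREE]
Op 2: a = realloc(a, 8) -> a = 0; heap: [0-7 ALLOC][8-37 FREE]
Op 3: free(a) -> (freed a); heap: [0-37 FREE]
Op 4: b = malloc(1) -> b = 0; heap: [0-0 ALLOC][1-37 FREE]
Op 5: c = malloc(8) -> c = 1; heap: [0-0 ALLOC][1-8 ALLOC][9-37 FREE]
Op 6: d = malloc(5) -> d = 9; heap: [0-0 ALLOC][1-8 ALLOC][9-13 ALLOC][14-37 FREE]
Op 7: free(b) -> (freed b); heap: [0-0 FREE][1-8 ALLOC][9-13 ALLOC][14-37 FREE]
Free blocks: [1 24] total_free=25 largest=24 -> 100*(25-24)/25 = 100/25 = 4

Answer: 4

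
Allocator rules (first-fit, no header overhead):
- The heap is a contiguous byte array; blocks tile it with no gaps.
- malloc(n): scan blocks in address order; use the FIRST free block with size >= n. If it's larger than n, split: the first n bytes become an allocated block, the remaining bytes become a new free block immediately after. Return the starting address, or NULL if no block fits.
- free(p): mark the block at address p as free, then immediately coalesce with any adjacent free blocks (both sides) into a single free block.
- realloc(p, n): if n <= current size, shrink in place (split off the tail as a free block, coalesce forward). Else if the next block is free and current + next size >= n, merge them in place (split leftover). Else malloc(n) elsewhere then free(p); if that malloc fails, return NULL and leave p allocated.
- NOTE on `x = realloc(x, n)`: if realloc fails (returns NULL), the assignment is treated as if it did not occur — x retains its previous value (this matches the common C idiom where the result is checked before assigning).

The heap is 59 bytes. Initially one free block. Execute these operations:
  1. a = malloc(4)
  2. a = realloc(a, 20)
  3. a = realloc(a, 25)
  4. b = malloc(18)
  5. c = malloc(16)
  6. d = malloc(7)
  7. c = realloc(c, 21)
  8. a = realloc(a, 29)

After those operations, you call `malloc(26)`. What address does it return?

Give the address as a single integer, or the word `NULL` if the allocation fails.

Answer: NULL

Derivation:
Op 1: a = malloc(4) -> a = 0; heap: [0-3 ALLOC][4-58 FREE]
Op 2: a = realloc(a, 20) -> a = 0; heap: [0-19 ALLOC][20-58 FREE]
Op 3: a = realloc(a, 25) -> a = 0; heap: [0-24 ALLOC][25-58 FREE]
Op 4: b = malloc(18) -> b = 25; heap: [0-24 ALLOC][25-42 ALLOC][43-58 FREE]
Op 5: c = malloc(16) -> c = 43; heap: [0-24 ALLOC][25-42 ALLOC][43-58 ALLOC]
Op 6: d = malloc(7) -> d = NULL; heap: [0-24 ALLOC][25-42 ALLOC][43-58 ALLOC]
Op 7: c = realloc(c, 21) -> NULL (c unchanged); heap: [0-24 ALLOC][25-42 ALLOC][43-58 ALLOC]
Op 8: a = realloc(a, 29) -> NULL (a unchanged); heap: [0-24 ALLOC][25-42 ALLOC][43-58 ALLOC]
malloc(26): first-fit scan over [0-24 ALLOC][25-42 ALLOC][43-58 ALLOC] -> NULL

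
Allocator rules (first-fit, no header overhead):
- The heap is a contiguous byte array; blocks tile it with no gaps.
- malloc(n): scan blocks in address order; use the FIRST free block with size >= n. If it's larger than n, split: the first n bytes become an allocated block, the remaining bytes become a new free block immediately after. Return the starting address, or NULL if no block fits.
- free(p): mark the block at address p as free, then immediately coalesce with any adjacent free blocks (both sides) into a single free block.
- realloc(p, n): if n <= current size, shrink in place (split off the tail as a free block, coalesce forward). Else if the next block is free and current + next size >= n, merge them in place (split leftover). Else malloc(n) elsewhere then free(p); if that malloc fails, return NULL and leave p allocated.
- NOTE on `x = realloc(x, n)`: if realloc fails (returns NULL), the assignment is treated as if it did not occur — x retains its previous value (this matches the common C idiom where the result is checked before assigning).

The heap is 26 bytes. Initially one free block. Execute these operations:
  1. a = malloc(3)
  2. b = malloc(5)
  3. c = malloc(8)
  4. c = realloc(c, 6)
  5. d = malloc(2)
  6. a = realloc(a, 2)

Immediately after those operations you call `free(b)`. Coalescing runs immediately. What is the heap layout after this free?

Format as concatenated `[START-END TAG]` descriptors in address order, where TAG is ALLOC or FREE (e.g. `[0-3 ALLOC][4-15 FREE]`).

Answer: [0-1 ALLOC][2-7 FREE][8-13 ALLOC][14-15 ALLOC][16-25 FREE]

Derivation:
Op 1: a = malloc(3) -> a = 0; heap: [0-2 ALLOC][3-25 FREE]
Op 2: b = malloc(5) -> b = 3; heap: [0-2 ALLOC][3-7 ALLOC][8-25 FREE]
Op 3: c = malloc(8) -> c = 8; heap: [0-2 ALLOC][3-7 ALLOC][8-15 ALLOC][16-25 FREE]
Op 4: c = realloc(c, 6) -> c = 8; heap: [0-2 ALLOC][3-7 ALLOC][8-13 ALLOC][14-25 FREE]
Op 5: d = malloc(2) -> d = 14; heap: [0-2 ALLOC][3-7 ALLOC][8-13 ALLOC][14-15 ALLOC][16-25 FREE]
Op 6: a = realloc(a, 2) -> a = 0; heap: [0-1 ALLOC][2-2 FREE][3-7 ALLOC][8-13 ALLOC][14-15 ALLOC][16-25 FREE]
free(b): b = 3 -> block [3-7 ALLOC]; mark free, coalesce with adjacent free neighbors -> [0-1 ALLOC][2-7 FREE][8-13 ALLOC][14-15 ALLOC][16-25 FREE]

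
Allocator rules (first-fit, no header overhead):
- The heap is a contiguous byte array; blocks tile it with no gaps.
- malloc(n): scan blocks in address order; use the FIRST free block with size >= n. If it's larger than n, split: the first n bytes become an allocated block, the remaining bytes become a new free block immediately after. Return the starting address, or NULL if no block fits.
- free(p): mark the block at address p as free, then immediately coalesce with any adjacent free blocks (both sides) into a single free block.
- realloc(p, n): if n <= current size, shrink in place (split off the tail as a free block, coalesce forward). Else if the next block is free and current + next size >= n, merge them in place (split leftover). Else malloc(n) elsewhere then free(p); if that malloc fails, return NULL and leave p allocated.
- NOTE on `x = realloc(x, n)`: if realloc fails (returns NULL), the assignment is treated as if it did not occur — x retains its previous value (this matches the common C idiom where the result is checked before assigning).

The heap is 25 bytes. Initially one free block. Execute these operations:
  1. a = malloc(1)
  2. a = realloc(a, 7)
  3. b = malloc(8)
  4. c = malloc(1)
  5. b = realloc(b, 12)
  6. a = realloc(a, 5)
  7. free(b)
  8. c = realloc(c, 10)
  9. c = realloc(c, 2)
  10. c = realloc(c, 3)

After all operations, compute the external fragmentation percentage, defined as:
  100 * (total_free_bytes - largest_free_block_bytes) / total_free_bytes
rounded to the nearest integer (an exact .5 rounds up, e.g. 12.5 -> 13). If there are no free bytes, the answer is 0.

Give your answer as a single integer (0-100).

Answer: 41

Derivation:
Op 1: a = malloc(1) -> a = 0; heap: [0-0 ALLOC][1-24 FREE]
Op 2: a = realloc(a, 7) -> a = 0; heap: [0-6 ALLOC][7-24 FREE]
Op 3: b = malloc(8) -> b = 7; heap: [0-6 ALLOC][7-14 ALLOC][15-24 FREE]
Op 4: c = malloc(1) -> c = 15; heap: [0-6 ALLOC][7-14 ALLOC][15-15 ALLOC][16-24 FREE]
Op 5: b = realloc(b, 12) -> NULL (b unchanged); heap: [0-6 ALLOC][7-14 ALLOC][15-15 ALLOC][16-24 FREE]
Op 6: a = realloc(a, 5) -> a = 0; heap: [0-4 ALLOC][5-6 FREE][7-14 ALLOC][15-15 ALLOC][16-24 FREE]
Op 7: free(b) -> (freed b); heap: [0-4 ALLOC][5-14 FREE][15-15 ALLOC][16-24 FREE]
Op 8: c = realloc(c, 10) -> c = 15; heap: [0-4 ALLOC][5-14 FREE][15-24 ALLOC]
Op 9: c = realloc(c, 2) -> c = 15; heap: [0-4 ALLOC][5-14 FREE][15-16 ALLOC][17-24 FREE]
Op 10: c = realloc(c, 3) -> c = 15; heap: [0-4 ALLOC][5-14 FREE][15-17 ALLOC][18-24 FREE]
Free blocks: [10 7] total_free=17 largest=10 -> 100*(17-10)/17 = 700/17 ≈ 41.176 -> rounds to 41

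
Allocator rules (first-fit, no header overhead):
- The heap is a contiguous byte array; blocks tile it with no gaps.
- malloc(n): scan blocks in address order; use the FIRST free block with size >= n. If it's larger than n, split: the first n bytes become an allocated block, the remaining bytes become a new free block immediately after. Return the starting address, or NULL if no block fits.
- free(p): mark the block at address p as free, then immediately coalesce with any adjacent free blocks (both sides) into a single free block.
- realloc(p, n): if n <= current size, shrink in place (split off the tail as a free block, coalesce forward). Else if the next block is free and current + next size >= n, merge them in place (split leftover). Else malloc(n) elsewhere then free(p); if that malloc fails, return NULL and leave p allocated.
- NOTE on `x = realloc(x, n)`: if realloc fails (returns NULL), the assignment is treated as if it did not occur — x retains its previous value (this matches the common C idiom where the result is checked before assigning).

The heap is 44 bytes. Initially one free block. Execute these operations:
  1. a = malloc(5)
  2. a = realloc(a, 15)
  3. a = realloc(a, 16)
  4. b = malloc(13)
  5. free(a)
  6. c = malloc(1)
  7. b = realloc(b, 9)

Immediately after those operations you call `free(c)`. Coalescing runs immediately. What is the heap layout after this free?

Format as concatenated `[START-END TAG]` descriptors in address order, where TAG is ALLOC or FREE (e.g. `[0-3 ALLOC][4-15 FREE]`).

Answer: [0-15 FREE][16-24 ALLOC][25-43 FREE]

Derivation:
Op 1: a = malloc(5) -> a = 0; heap: [0-4 ALLOC][5-43 FREE]
Op 2: a = realloc(a, 15) -> a = 0; heap: [0-14 ALLOC][15-43 FREE]
Op 3: a = realloc(a, 16) -> a = 0; heap: [0-15 ALLOC][16-43 FREE]
Op 4: b = malloc(13) -> b = 16; heap: [0-15 ALLOC][16-28 ALLOC][29-43 FREE]
Op 5: free(a) -> (freed a); heap: [0-15 FREE][16-28 ALLOC][29-43 FREE]
Op 6: c = malloc(1) -> c = 0; heap: [0-0 ALLOC][1-15 FREE][16-28 ALLOC][29-43 FREE]
Op 7: b = realloc(b, 9) -> b = 16; heap: [0-0 ALLOC][1-15 FREE][16-24 ALLOC][25-43 FREE]
free(c): c = 0 -> block [0-0 ALLOC]; mark free, coalesce with adjacent free neighbors -> [0-15 FREE][16-24 ALLOC][25-43 FREE]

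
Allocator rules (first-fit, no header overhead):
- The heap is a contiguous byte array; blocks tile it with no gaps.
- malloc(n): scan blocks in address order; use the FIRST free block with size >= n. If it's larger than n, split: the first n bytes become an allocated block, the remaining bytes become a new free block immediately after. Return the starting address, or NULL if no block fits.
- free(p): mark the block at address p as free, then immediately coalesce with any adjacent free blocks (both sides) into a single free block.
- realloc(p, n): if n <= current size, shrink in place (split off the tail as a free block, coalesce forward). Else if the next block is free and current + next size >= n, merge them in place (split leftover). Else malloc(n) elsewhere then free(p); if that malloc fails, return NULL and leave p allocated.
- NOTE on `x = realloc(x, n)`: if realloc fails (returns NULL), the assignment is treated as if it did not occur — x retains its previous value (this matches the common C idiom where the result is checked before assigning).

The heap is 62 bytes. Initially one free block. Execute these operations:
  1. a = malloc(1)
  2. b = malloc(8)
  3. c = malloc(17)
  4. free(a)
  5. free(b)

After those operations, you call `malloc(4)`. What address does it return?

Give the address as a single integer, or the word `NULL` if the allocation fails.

Answer: 0

Derivation:
Op 1: a = malloc(1) -> a = 0; heap: [0-0 ALLOC][1-61 FREE]
Op 2: b = malloc(8) -> b = 1; heap: [0-0 ALLOC][1-8 ALLOC][9-61 FREE]
Op 3: c = malloc(17) -> c = 9; heap: [0-0 ALLOC][1-8 ALLOC][9-25 ALLOC][26-61 FREE]
Op 4: free(a) -> (freed a); heap: [0-0 FREE][1-8 ALLOC][9-25 ALLOC][26-61 FREE]
Op 5: free(b) -> (freed b); heap: [0-8 FREE][9-25 ALLOC][26-61 FREE]
malloc(4): first-fit scan over [0-8 FREE][9-25 ALLOC][26-61 FREE] -> 0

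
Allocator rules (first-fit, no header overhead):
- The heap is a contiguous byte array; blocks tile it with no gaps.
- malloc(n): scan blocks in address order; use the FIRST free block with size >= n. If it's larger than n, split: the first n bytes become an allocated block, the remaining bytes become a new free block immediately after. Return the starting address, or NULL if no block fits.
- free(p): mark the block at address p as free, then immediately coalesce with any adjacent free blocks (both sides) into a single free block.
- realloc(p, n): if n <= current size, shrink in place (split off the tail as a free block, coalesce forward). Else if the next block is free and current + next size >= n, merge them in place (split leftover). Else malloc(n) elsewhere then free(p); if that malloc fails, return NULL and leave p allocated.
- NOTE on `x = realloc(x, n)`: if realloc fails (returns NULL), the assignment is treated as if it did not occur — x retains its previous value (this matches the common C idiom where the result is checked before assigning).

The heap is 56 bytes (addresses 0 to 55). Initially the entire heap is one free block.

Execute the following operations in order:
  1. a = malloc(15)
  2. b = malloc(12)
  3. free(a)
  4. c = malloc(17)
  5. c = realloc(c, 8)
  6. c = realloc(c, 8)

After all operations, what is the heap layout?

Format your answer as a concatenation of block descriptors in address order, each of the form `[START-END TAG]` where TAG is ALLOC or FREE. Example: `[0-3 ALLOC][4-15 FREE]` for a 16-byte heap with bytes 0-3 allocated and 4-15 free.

Op 1: a = malloc(15) -> a = 0; heap: [0-14 ALLOC][15-55 FREE]
Op 2: b = malloc(12) -> b = 15; heap: [0-14 ALLOC][15-26 ALLOC][27-55 FREE]
Op 3: free(a) -> (freed a); heap: [0-14 FREE][15-26 ALLOC][27-55 FREE]
Op 4: c = malloc(17) -> c = 27; heap: [0-14 FREE][15-26 ALLOC][27-43 ALLOC][44-55 FREE]
Op 5: c = realloc(c, 8) -> c = 27; heap: [0-14 FREE][15-26 ALLOC][27-34 ALLOC][35-55 FREE]
Op 6: c = realloc(c, 8) -> c = 27; heap: [0-14 FREE][15-26 ALLOC][27-34 ALLOC][35-55 FREE]

Answer: [0-14 FREE][15-26 ALLOC][27-34 ALLOC][35-55 FREE]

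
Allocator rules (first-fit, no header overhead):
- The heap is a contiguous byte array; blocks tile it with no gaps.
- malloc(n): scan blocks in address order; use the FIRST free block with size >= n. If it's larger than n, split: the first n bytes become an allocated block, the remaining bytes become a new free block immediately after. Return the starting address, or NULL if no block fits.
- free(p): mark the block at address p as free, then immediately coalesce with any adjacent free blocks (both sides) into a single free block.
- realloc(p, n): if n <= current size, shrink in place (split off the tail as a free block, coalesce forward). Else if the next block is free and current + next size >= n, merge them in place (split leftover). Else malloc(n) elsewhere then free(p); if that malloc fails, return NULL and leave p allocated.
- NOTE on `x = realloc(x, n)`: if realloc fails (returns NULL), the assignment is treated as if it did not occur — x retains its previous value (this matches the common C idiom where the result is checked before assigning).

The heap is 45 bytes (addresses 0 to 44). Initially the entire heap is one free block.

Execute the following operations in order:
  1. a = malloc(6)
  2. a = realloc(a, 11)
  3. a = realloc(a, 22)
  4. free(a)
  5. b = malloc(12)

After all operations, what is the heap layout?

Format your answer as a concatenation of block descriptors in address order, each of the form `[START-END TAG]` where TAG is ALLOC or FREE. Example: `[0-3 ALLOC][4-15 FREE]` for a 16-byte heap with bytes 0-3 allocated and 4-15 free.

Answer: [0-11 ALLOC][12-44 FREE]

Derivation:
Op 1: a = malloc(6) -> a = 0; heap: [0-5 ALLOC][6-44 FREE]
Op 2: a = realloc(a, 11) -> a = 0; heap: [0-10 ALLOC][11-44 FREE]
Op 3: a = realloc(a, 22) -> a = 0; heap: [0-21 ALLOC][22-44 FREE]
Op 4: free(a) -> (freed a); heap: [0-44 FREE]
Op 5: b = malloc(12) -> b = 0; heap: [0-11 ALLOC][12-44 FREE]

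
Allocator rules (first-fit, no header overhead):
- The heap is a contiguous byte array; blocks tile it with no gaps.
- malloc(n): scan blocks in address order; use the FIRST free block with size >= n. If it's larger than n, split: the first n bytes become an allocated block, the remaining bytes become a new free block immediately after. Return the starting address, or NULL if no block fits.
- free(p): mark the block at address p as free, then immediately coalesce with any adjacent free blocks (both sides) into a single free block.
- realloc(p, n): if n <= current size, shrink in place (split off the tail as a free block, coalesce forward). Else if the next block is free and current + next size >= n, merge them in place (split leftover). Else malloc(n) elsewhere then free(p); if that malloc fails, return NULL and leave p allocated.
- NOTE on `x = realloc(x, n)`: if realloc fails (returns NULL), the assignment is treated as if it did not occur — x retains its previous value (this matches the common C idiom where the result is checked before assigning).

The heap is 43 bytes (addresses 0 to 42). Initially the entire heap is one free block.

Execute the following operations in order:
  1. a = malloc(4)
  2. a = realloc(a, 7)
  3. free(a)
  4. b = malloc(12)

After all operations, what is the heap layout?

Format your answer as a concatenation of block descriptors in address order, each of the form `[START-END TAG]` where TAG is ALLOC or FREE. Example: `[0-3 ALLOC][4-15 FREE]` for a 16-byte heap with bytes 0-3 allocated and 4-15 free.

Answer: [0-11 ALLOC][12-42 FREE]

Derivation:
Op 1: a = malloc(4) -> a = 0; heap: [0-3 ALLOC][4-42 FREE]
Op 2: a = realloc(a, 7) -> a = 0; heap: [0-6 ALLOC][7-42 FREE]
Op 3: free(a) -> (freed a); heap: [0-42 FREE]
Op 4: b = malloc(12) -> b = 0; heap: [0-11 ALLOC][12-42 FREE]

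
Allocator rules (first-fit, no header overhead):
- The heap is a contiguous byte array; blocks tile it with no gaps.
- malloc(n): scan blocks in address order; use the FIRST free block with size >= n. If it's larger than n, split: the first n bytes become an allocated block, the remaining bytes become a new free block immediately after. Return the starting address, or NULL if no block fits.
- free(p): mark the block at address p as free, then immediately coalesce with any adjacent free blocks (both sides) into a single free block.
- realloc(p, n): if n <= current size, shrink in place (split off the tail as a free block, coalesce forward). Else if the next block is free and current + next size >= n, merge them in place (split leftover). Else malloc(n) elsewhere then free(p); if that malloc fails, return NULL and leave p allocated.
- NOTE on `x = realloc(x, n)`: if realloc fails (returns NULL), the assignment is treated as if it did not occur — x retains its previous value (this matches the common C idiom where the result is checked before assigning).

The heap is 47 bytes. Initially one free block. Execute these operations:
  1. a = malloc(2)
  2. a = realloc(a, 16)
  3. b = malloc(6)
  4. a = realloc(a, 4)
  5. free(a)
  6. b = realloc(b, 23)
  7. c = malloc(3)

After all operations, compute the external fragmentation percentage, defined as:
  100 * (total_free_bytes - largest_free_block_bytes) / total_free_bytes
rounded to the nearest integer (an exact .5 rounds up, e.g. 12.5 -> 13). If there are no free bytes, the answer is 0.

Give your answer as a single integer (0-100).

Answer: 38

Derivation:
Op 1: a = malloc(2) -> a = 0; heap: [0-1 ALLOC][2-46 FREE]
Op 2: a = realloc(a, 16) -> a = 0; heap: [0-15 ALLOC][16-46 FREE]
Op 3: b = malloc(6) -> b = 16; heap: [0-15 ALLOC][16-21 ALLOC][22-46 FREE]
Op 4: a = realloc(a, 4) -> a = 0; heap: [0-3 ALLOC][4-15 FREE][16-21 ALLOC][22-46 FREE]
Op 5: free(a) -> (freed a); heap: [0-15 FREE][16-21 ALLOC][22-46 FREE]
Op 6: b = realloc(b, 23) -> b = 16; heap: [0-15 FREE][16-38 ALLOC][39-46 FREE]
Op 7: c = malloc(3) -> c = 0; heap: [0-2 ALLOC][3-15 FREE][16-38 ALLOC][39-46 FREE]
Free blocks: [13 8] total_free=21 largest=13 -> 100*(21-13)/21 = 800/21 ≈ 38.095 -> rounds to 38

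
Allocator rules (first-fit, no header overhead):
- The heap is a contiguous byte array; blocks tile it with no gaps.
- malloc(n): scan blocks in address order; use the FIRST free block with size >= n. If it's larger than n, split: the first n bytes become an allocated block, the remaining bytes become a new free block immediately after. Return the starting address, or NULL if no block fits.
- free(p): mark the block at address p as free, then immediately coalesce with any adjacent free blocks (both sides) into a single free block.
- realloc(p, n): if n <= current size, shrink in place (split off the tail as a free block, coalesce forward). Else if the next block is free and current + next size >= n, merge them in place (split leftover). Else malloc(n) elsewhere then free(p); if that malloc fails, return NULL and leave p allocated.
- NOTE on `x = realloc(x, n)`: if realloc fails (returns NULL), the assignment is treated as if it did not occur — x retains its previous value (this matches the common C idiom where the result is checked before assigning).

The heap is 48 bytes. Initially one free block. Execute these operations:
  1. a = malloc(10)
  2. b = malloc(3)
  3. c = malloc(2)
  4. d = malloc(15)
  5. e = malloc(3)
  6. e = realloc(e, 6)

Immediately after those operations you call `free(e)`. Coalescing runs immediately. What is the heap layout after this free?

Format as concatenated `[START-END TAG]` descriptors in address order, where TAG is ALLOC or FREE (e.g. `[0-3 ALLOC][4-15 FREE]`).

Answer: [0-9 ALLOC][10-12 ALLOC][13-14 ALLOC][15-29 ALLOC][30-47 FREE]

Derivation:
Op 1: a = malloc(10) -> a = 0; heap: [0-9 ALLOC][10-47 FREE]
Op 2: b = malloc(3) -> b = 10; heap: [0-9 ALLOC][10-12 ALLOC][13-47 FREE]
Op 3: c = malloc(2) -> c = 13; heap: [0-9 ALLOC][10-12 ALLOC][13-14 ALLOC][15-47 FREE]
Op 4: d = malloc(15) -> d = 15; heap: [0-9 ALLOC][10-12 ALLOC][13-14 ALLOC][15-29 ALLOC][30-47 FREE]
Op 5: e = malloc(3) -> e = 30; heap: [0-9 ALLOC][10-12 ALLOC][13-14 ALLOC][15-29 ALLOC][30-32 ALLOC][33-47 FREE]
Op 6: e = realloc(e, 6) -> e = 30; heap: [0-9 ALLOC][10-12 ALLOC][13-14 ALLOC][15-29 ALLOC][30-35 ALLOC][36-47 FREE]
free(e): e = 30 -> block [30-35 ALLOC]; mark free, coalesce with adjacent free neighbors -> [0-9 ALLOC][10-12 ALLOC][13-14 ALLOC][15-29 ALLOC][30-47 FREE]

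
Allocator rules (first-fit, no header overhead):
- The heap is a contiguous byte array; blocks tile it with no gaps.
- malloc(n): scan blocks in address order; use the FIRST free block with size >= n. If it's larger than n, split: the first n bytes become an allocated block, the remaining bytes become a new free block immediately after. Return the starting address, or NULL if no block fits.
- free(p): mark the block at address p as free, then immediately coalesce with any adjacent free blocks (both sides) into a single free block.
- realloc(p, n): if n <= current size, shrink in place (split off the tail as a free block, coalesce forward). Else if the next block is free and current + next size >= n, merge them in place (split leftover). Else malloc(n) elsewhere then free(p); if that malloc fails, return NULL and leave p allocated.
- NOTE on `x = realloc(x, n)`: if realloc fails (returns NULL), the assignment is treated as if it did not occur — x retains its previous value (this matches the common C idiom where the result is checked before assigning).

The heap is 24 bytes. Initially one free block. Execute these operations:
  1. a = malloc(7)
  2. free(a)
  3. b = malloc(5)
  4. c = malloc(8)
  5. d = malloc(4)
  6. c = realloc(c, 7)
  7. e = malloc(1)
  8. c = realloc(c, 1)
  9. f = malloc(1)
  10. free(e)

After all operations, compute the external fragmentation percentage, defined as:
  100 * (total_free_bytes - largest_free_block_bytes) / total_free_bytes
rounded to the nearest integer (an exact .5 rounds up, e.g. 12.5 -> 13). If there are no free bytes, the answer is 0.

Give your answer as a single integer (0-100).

Answer: 46

Derivation:
Op 1: a = malloc(7) -> a = 0; heap: [0-6 ALLOC][7-23 FREE]
Op 2: free(a) -> (freed a); heap: [0-23 FREE]
Op 3: b = malloc(5) -> b = 0; heap: [0-4 ALLOC][5-23 FREE]
Op 4: c = malloc(8) -> c = 5; heap: [0-4 ALLOC][5-12 ALLOC][13-23 FREE]
Op 5: d = malloc(4) -> d = 13; heap: [0-4 ALLOC][5-12 ALLOC][13-16 ALLOC][17-23 FREE]
Op 6: c = realloc(c, 7) -> c = 5; heap: [0-4 ALLOC][5-11 ALLOC][12-12 FREE][13-16 ALLOC][17-23 FREE]
Op 7: e = malloc(1) -> e = 12; heap: [0-4 ALLOC][5-11 ALLOC][12-12 ALLOC][13-16 ALLOC][17-23 FREE]
Op 8: c = realloc(c, 1) -> c = 5; heap: [0-4 ALLOC][5-5 ALLOC][6-11 FREE][12-12 ALLOC][13-16 ALLOC][17-23 FREE]
Op 9: f = malloc(1) -> f = 6; heap: [0-4 ALLOC][5-5 ALLOC][6-6 ALLOC][7-11 FREE][12-12 ALLOC][13-16 ALLOC][17-23 FREE]
Op 10: free(e) -> (freed e); heap: [0-4 ALLOC][5-5 ALLOC][6-6 ALLOC][7-12 FREE][13-16 ALLOC][17-23 FREE]
Free blocks: [6 7] total_free=13 largest=7 -> 100*(13-7)/13 = 600/13 ≈ 46.154 -> rounds to 46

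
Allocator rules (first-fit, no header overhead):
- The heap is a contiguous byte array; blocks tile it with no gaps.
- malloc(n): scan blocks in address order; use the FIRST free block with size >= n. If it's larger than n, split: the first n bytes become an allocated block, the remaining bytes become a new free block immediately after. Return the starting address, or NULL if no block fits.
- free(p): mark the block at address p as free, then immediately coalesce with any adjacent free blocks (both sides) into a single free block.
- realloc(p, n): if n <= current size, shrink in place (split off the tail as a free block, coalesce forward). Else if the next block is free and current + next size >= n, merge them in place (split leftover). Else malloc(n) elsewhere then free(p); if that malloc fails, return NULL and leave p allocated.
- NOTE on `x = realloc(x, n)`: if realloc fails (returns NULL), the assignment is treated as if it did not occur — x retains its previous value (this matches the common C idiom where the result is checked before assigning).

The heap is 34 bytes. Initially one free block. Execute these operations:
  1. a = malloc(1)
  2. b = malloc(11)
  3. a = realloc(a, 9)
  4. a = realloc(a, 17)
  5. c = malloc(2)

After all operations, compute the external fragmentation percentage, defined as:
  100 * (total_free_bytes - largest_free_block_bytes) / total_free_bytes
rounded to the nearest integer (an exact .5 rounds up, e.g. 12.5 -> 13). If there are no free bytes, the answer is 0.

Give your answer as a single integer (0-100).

Answer: 25

Derivation:
Op 1: a = malloc(1) -> a = 0; heap: [0-0 ALLOC][1-33 FREE]
Op 2: b = malloc(11) -> b = 1; heap: [0-0 ALLOC][1-11 ALLOC][12-33 FREE]
Op 3: a = realloc(a, 9) -> a = 12; heap: [0-0 FREE][1-11 ALLOC][12-20 ALLOC][21-33 FREE]
Op 4: a = realloc(a, 17) -> a = 12; heap: [0-0 FREE][1-11 ALLOC][12-28 ALLOC][29-33 FREE]
Op 5: c = malloc(2) -> c = 29; heap: [0-0 FREE][1-11 ALLOC][12-28 ALLOC][29-30 ALLOC][31-33 FREE]
Free blocks: [1 3] total_free=4 largest=3 -> 100*(4-3)/4 = 100/4 = 25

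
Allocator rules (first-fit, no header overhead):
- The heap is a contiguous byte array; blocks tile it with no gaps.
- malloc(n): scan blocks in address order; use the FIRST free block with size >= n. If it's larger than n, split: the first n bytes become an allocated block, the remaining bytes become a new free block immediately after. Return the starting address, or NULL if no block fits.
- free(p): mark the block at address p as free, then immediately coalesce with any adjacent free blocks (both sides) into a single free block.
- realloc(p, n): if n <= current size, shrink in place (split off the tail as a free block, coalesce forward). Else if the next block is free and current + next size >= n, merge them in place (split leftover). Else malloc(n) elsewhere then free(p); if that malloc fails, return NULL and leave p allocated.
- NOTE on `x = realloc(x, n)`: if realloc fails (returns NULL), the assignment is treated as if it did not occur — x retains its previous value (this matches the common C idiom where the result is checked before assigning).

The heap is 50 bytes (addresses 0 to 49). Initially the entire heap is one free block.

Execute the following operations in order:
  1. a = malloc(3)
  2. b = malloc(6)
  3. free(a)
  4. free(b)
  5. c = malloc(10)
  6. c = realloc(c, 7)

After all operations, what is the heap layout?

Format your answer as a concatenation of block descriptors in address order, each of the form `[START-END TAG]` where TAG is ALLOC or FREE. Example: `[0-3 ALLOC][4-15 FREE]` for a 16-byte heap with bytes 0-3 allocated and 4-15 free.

Op 1: a = malloc(3) -> a = 0; heap: [0-2 ALLOC][3-49 FREE]
Op 2: b = malloc(6) -> b = 3; heap: [0-2 ALLOC][3-8 ALLOC][9-49 FREE]
Op 3: free(a) -> (freed a); heap: [0-2 FREE][3-8 ALLOC][9-49 FREE]
Op 4: free(b) -> (freed b); heap: [0-49 FREE]
Op 5: c = malloc(10) -> c = 0; heap: [0-9 ALLOC][10-49 FREE]
Op 6: c = realloc(c, 7) -> c = 0; heap: [0-6 ALLOC][7-49 FREE]

Answer: [0-6 ALLOC][7-49 FREE]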